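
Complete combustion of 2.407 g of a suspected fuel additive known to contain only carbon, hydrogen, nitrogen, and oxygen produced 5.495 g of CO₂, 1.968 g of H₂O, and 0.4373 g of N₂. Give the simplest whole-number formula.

mol C = 5.495 g CO₂ ÷ 44.009 g/mol = 0.12486 mol
mol H = 2 × 1.968 g H₂O ÷ 18.015 g/mol = 0.21848 mol
mol N = 2 × 0.4373 g N₂ ÷ 28.014 g/mol = 0.031220 mol
mass O = 2.407 − (1.4997 + 0.22023 + 0.43730) = 0.24976 g → mol O = 0.24976 ÷ 15.999 = 0.015611 mol
Divide by the smallest (0.015611 mol): C 7.998, H 13.995, N 2.000, O 1.000

C8H14N2O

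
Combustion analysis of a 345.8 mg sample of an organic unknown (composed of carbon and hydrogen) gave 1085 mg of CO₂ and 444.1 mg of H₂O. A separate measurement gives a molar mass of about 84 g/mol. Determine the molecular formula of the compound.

C6H12

mol C = 1.085 g CO₂ ÷ 44.009 g/mol = 0.024654 mol
mol H = 2 × 0.4441 g H₂O ÷ 18.015 g/mol = 0.049303 mol
Divide by the smallest (0.024654 mol): C 1.000, H 2.000
Empirical formula: CH2
Empirical-formula mass = 14.03 g/mol; 84 ÷ 14.03 ≈ 6, so the molecular formula is C6H12.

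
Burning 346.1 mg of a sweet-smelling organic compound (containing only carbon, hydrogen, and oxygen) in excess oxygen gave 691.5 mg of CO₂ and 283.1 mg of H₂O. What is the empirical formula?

C2H4O

mol C = 0.6915 g CO₂ ÷ 44.009 g/mol = 0.015713 mol
mol H = 2 × 0.2831 g H₂O ÷ 18.015 g/mol = 0.031429 mol
mass O = 0.3461 − (0.18873 + 0.031681) = 0.12569 g → mol O = 0.12569 ÷ 15.999 = 0.0078564 mol
Divide by the smallest (0.0078564 mol): C 2.000, H 4.000, O 1.000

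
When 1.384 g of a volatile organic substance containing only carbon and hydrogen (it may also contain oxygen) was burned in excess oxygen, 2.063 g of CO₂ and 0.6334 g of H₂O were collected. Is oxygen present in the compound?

mol C = 2.063 g CO₂ ÷ 44.009 g/mol = 0.046877 mol
mol H = 2 × 0.6334 g H₂O ÷ 18.015 g/mol = 0.070319 mol
C and H account for only 0.63392 g of the 1.384 g sample; the remaining 0.75008 g must be oxygen.

yes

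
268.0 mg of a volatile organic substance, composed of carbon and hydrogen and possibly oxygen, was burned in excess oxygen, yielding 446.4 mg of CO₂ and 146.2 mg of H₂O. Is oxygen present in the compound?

yes

mol C = 0.4464 g CO₂ ÷ 44.009 g/mol = 0.010143 mol
mol H = 2 × 0.1462 g H₂O ÷ 18.015 g/mol = 0.016231 mol
C and H account for only 0.13819 g of the 0.2680 g sample; the remaining 0.12981 g must be oxygen.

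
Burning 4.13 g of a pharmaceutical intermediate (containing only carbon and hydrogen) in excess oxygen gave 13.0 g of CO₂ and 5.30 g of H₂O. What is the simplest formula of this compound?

mol C = 13.0 g CO₂ ÷ 44.009 g/mol = 0.2954 mol
mol H = 2 × 5.30 g H₂O ÷ 18.015 g/mol = 0.5884 mol
Divide by the smallest (0.2954 mol): C 1.000, H 1.992

CH2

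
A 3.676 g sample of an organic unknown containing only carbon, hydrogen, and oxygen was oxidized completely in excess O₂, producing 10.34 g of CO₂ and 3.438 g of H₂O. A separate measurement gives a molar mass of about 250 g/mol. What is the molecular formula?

mol C = 10.34 g CO₂ ÷ 44.009 g/mol = 0.23495 mol
mol H = 2 × 3.438 g H₂O ÷ 18.015 g/mol = 0.38168 mol
mass O = 3.676 − (2.8220 + 0.38474) = 0.46926 g → mol O = 0.46926 ÷ 15.999 = 0.029330 mol
Divide by the smallest (0.029330 mol): C 8.011, H 13.013, O 1.000
Empirical formula: C8H13O
Empirical-formula mass = 125.19 g/mol; 250 ÷ 125.19 ≈ 2, so the molecular formula is C16H26O2.

C16H26O2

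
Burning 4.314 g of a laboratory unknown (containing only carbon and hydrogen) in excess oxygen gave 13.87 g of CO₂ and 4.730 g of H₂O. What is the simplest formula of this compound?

mol C = 13.87 g CO₂ ÷ 44.009 g/mol = 0.31516 mol
mol H = 2 × 4.730 g H₂O ÷ 18.015 g/mol = 0.52512 mol
Divide by the smallest (0.31516 mol): C 1.000, H 1.666
Multiplying each by 3 gives whole numbers: C 3.00, H 5.00

C3H5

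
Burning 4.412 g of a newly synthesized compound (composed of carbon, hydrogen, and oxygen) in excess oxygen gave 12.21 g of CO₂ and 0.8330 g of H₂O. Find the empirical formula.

mol C = 12.21 g CO₂ ÷ 44.009 g/mol = 0.27744 mol
mol H = 2 × 0.8330 g H₂O ÷ 18.015 g/mol = 0.092478 mol
mass O = 4.412 − (3.3324 + 0.093218) = 0.98641 g → mol O = 0.98641 ÷ 15.999 = 0.061655 mol
Divide by the smallest (0.061655 mol): C 4.500, H 1.500, O 1.000
Multiplying each by 2 gives whole numbers: C 9.00, H 3.00, O 2.00

C9H3O2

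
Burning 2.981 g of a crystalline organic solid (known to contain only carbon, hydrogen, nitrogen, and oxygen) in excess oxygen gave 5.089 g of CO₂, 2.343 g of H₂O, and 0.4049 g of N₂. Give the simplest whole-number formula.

C4H9NO2

mol C = 5.089 g CO₂ ÷ 44.009 g/mol = 0.11564 mol
mol H = 2 × 2.343 g H₂O ÷ 18.015 g/mol = 0.26012 mol
mol N = 2 × 0.4049 g N₂ ÷ 28.014 g/mol = 0.028907 mol
mass O = 2.981 − (1.3889 + 0.26220 + 0.40490) = 0.92501 g → mol O = 0.92501 ÷ 15.999 = 0.057816 mol
Divide by the smallest (0.028907 mol): C 4.000, H 8.998, N 1.000, O 2.000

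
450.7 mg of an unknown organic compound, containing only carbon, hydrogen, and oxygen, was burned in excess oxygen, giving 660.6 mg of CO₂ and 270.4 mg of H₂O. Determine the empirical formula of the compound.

CH2O

mol C = 0.6606 g CO₂ ÷ 44.009 g/mol = 0.015011 mol
mol H = 2 × 0.2704 g H₂O ÷ 18.015 g/mol = 0.030019 mol
mass O = 0.4507 − (0.18029 + 0.030260) = 0.24015 g → mol O = 0.24015 ÷ 15.999 = 0.015010 mol
Divide by the smallest (0.015010 mol): C 1.000, H 2.000, O 1.000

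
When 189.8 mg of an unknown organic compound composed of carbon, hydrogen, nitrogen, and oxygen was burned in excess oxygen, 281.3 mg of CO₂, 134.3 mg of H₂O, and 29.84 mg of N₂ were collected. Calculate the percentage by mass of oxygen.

35.91%

mol C = 0.2813 g CO₂ ÷ 44.009 g/mol = 0.0063919 mol
mol H = 2 × 0.1343 g H₂O ÷ 18.015 g/mol = 0.014910 mol
mol N = 2 × 0.02984 g N₂ ÷ 28.014 g/mol = 0.0021304 mol
mass O = 0.1898 − (0.076773 + 0.015029 + 0.029840) = 0.068158 g → mol O = 0.068158 ÷ 15.999 = 0.0042601 mol
mass % O = 0.068158 g ÷ 0.1898 g × 100%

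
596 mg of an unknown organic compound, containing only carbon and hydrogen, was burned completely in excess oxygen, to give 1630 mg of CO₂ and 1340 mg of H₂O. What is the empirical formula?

mol C = 1.63 g CO₂ ÷ 44.009 g/mol = 0.03704 mol
mol H = 2 × 1.34 g H₂O ÷ 18.015 g/mol = 0.1488 mol
Divide by the smallest (0.03704 mol): C 1.000, H 4.017

CH4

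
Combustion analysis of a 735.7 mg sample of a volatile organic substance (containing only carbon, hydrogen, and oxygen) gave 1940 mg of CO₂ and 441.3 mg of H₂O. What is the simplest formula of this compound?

C9H10O2

mol C = 1.940 g CO₂ ÷ 44.009 g/mol = 0.044082 mol
mol H = 2 × 0.4413 g H₂O ÷ 18.015 g/mol = 0.048993 mol
mass O = 0.7357 − (0.52947 + 0.049384) = 0.15685 g → mol O = 0.15685 ÷ 15.999 = 0.0098036 mol
Divide by the smallest (0.0098036 mol): C 4.496, H 4.997, O 1.000
Multiplying each by 2 gives whole numbers: C 8.99, H 9.99, O 2.00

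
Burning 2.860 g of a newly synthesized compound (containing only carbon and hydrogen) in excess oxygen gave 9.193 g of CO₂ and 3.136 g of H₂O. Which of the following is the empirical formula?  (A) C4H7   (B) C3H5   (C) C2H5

mol C = 9.193 g CO₂ ÷ 44.009 g/mol = 0.20889 mol
mol H = 2 × 3.136 g H₂O ÷ 18.015 g/mol = 0.34815 mol
Divide by the smallest (0.20889 mol): C 1.000, H 1.667
Multiplying each by 3 gives whole numbers: C 3.00, H 5.00

(B) C3H5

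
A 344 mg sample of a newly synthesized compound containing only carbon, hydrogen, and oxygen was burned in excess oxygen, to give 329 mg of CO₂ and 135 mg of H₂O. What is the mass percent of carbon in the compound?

mol C = 0.329 g CO₂ ÷ 44.009 g/mol = 0.007476 mol
mol H = 2 × 0.135 g H₂O ÷ 18.015 g/mol = 0.01499 mol
mass O = 0.344 − (0.08979 + 0.01511) = 0.2391 g → mol O = 0.2391 ÷ 15.999 = 0.01494 mol
mass % C = 0.08979 g ÷ 0.344 g × 100%

26.1%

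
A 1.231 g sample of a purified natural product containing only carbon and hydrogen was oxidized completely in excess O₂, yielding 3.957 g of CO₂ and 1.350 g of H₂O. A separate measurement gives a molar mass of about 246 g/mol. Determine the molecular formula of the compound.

mol C = 3.957 g CO₂ ÷ 44.009 g/mol = 0.089913 mol
mol H = 2 × 1.350 g H₂O ÷ 18.015 g/mol = 0.14988 mol
Divide by the smallest (0.089913 mol): C 1.000, H 1.667
Multiplying each by 3 gives whole numbers: C 3.00, H 5.00
Empirical formula: C3H5
Empirical-formula mass = 41.07 g/mol; 246 ÷ 41.07 ≈ 6, so the molecular formula is C18H30.

C18H30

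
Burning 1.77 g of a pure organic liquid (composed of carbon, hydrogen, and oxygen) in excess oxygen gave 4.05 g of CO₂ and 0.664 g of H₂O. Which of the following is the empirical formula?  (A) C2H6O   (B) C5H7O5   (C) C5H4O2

mol C = 4.05 g CO₂ ÷ 44.009 g/mol = 0.09203 mol
mol H = 2 × 0.664 g H₂O ÷ 18.015 g/mol = 0.07372 mol
mass O = 1.77 − (1.105 + 0.07431) = 0.5904 g → mol O = 0.5904 ÷ 15.999 = 0.03690 mol
Divide by the smallest (0.03690 mol): C 2.494, H 1.998, O 1.000
Multiplying each by 2 gives whole numbers: C 4.99, H 4.00, O 2.00

(C) C5H4O2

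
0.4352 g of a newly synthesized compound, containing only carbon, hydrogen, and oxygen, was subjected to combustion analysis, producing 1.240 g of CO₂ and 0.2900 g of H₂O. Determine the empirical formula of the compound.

C7H8O

mol C = 1.240 g CO₂ ÷ 44.009 g/mol = 0.028176 mol
mol H = 2 × 0.2900 g H₂O ÷ 18.015 g/mol = 0.032195 mol
mass O = 0.4352 − (0.33842 + 0.032453) = 0.064324 g → mol O = 0.064324 ÷ 15.999 = 0.0040205 mol
Divide by the smallest (0.0040205 mol): C 7.008, H 8.008, O 1.000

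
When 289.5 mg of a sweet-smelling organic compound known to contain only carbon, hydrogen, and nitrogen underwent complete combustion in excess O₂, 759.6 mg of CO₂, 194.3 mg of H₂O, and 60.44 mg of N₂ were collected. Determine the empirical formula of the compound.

mol C = 0.7596 g CO₂ ÷ 44.009 g/mol = 0.017260 mol
mol H = 2 × 0.1943 g H₂O ÷ 18.015 g/mol = 0.021571 mol
mol N = 2 × 0.06044 g N₂ ÷ 28.014 g/mol = 0.0043150 mol
Divide by the smallest (0.0043150 mol): C 4.000, H 4.999, N 1.000

C4H5N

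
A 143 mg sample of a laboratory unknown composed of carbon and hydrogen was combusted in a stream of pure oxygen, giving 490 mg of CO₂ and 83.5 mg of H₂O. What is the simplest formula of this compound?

mol C = 0.490 g CO₂ ÷ 44.009 g/mol = 0.01113 mol
mol H = 2 × 0.0835 g H₂O ÷ 18.015 g/mol = 0.009270 mol
Divide by the smallest (0.009270 mol): C 1.201, H 1.000
Multiplying each by 5 gives whole numbers: C 6.01, H 5.00

C6H5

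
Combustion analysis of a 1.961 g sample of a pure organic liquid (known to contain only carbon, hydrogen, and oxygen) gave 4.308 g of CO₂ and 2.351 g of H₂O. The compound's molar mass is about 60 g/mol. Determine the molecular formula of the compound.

C3H8O

mol C = 4.308 g CO₂ ÷ 44.009 g/mol = 0.097889 mol
mol H = 2 × 2.351 g H₂O ÷ 18.015 g/mol = 0.26100 mol
mass O = 1.961 − (1.1757 + 0.26309) = 0.52216 g → mol O = 0.52216 ÷ 15.999 = 0.032637 mol
Divide by the smallest (0.032637 mol): C 2.999, H 7.997, O 1.000
Empirical formula: C3H8O
Empirical-formula mass = 60.10 g/mol; 60 ÷ 60.10 ≈ 1, so the molecular formula is C3H8O.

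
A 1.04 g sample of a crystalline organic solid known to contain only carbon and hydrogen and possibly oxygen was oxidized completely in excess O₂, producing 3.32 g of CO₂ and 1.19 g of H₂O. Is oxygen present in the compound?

mol C = 3.32 g CO₂ ÷ 44.009 g/mol = 0.07544 mol
mol H = 2 × 1.19 g H₂O ÷ 18.015 g/mol = 0.1321 mol
C and H together account for 1.039 g — essentially the entire 1.04 g sample — so the compound contains no oxygen.

no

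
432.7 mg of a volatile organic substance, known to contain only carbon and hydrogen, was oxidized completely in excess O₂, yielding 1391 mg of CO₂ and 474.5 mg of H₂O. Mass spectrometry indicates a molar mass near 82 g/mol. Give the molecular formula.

mol C = 1.391 g CO₂ ÷ 44.009 g/mol = 0.031607 mol
mol H = 2 × 0.4745 g H₂O ÷ 18.015 g/mol = 0.052678 mol
Divide by the smallest (0.031607 mol): C 1.000, H 1.667
Multiplying each by 3 gives whole numbers: C 3.00, H 5.00
Empirical formula: C3H5
Empirical-formula mass = 41.07 g/mol; 82 ÷ 41.07 ≈ 2, so the molecular formula is C6H10.

C6H10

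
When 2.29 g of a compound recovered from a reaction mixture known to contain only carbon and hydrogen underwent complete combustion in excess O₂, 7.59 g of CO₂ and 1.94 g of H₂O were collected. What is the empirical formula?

C4H5

mol C = 7.59 g CO₂ ÷ 44.009 g/mol = 0.1725 mol
mol H = 2 × 1.94 g H₂O ÷ 18.015 g/mol = 0.2154 mol
Divide by the smallest (0.1725 mol): C 1.000, H 1.249
Multiplying each by 4 gives whole numbers: C 4.00, H 5.00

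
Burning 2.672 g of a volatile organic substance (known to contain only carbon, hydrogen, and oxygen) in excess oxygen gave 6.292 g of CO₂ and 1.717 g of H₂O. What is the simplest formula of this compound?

mol C = 6.292 g CO₂ ÷ 44.009 g/mol = 0.14297 mol
mol H = 2 × 1.717 g H₂O ÷ 18.015 g/mol = 0.19062 mol
mass O = 2.672 − (1.7172 + 0.19214) = 0.76263 g → mol O = 0.76263 ÷ 15.999 = 0.047668 mol
Divide by the smallest (0.047668 mol): C 2.999, H 3.999, O 1.000

C3H4O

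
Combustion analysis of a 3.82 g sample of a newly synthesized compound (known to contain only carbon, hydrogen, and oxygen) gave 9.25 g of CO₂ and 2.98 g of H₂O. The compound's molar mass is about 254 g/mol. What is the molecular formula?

mol C = 9.25 g CO₂ ÷ 44.009 g/mol = 0.2102 mol
mol H = 2 × 2.98 g H₂O ÷ 18.015 g/mol = 0.3308 mol
mass O = 3.82 − (2.525 + 0.3335) = 0.9620 g → mol O = 0.9620 ÷ 15.999 = 0.06013 mol
Divide by the smallest (0.06013 mol): C 3.496, H 5.502, O 1.000
Multiplying each by 2 gives whole numbers: C 6.99, H 11.00, O 2.00
Empirical formula: C7H11O2
Empirical-formula mass = 127.16 g/mol; 254 ÷ 127.16 ≈ 2, so the molecular formula is C14H22O4.

C14H22O4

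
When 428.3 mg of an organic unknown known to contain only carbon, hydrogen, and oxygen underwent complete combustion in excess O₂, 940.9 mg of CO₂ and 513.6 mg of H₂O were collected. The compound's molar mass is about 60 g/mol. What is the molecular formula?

C3H8O

mol C = 0.9409 g CO₂ ÷ 44.009 g/mol = 0.021380 mol
mol H = 2 × 0.5136 g H₂O ÷ 18.015 g/mol = 0.057019 mol
mass O = 0.4283 − (0.25679 + 0.057475) = 0.11403 g → mol O = 0.11403 ÷ 15.999 = 0.0071275 mol
Divide by the smallest (0.0071275 mol): C 3.000, H 8.000, O 1.000
Empirical formula: C3H8O
Empirical-formula mass = 60.10 g/mol; 60 ÷ 60.10 ≈ 1, so the molecular formula is C3H8O.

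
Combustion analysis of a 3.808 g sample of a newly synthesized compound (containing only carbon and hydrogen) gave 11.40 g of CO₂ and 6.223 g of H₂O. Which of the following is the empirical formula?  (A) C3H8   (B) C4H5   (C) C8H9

(A) C3H8

mol C = 11.40 g CO₂ ÷ 44.009 g/mol = 0.25904 mol
mol H = 2 × 6.223 g H₂O ÷ 18.015 g/mol = 0.69087 mol
Divide by the smallest (0.25904 mol): C 1.000, H 2.667
Multiplying each by 3 gives whole numbers: C 3.00, H 8.00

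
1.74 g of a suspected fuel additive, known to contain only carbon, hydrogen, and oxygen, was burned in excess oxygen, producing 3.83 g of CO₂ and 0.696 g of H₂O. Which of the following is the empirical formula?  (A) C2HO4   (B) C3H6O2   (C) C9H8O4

(C) C9H8O4

mol C = 3.83 g CO₂ ÷ 44.009 g/mol = 0.08703 mol
mol H = 2 × 0.696 g H₂O ÷ 18.015 g/mol = 0.07727 mol
mass O = 1.74 − (1.045 + 0.07789) = 0.6168 g → mol O = 0.6168 ÷ 15.999 = 0.03855 mol
Divide by the smallest (0.03855 mol): C 2.257, H 2.004, O 1.000
Multiplying each by 4 gives whole numbers: C 9.03, H 8.02, O 4.00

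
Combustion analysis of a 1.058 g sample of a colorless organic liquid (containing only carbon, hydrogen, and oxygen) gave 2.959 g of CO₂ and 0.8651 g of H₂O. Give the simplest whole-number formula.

mol C = 2.959 g CO₂ ÷ 44.009 g/mol = 0.067236 mol
mol H = 2 × 0.8651 g H₂O ÷ 18.015 g/mol = 0.096042 mol
mass O = 1.058 − (0.80757 + 0.096811) = 0.15361 g → mol O = 0.15361 ÷ 15.999 = 0.0096015 mol
Divide by the smallest (0.0096015 mol): C 7.003, H 10.003, O 1.000

C7H10O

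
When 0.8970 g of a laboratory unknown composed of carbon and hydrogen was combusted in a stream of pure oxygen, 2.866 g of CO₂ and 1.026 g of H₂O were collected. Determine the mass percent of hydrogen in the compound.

mol C = 2.866 g CO₂ ÷ 44.009 g/mol = 0.065123 mol
mol H = 2 × 1.026 g H₂O ÷ 18.015 g/mol = 0.11391 mol
mass % H = 0.11482 g ÷ 0.8970 g × 100%

12.80%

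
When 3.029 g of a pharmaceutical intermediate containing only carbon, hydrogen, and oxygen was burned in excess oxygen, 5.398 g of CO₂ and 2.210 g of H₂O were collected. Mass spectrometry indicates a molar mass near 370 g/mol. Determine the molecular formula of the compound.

C15H30O10

mol C = 5.398 g CO₂ ÷ 44.009 g/mol = 0.12266 mol
mol H = 2 × 2.210 g H₂O ÷ 18.015 g/mol = 0.24535 mol
mass O = 3.029 − (1.4732 + 0.24731) = 1.3085 g → mol O = 1.3085 ÷ 15.999 = 0.081784 mol
Divide by the smallest (0.081784 mol): C 1.500, H 3.000, O 1.000
Multiplying each by 2 gives whole numbers: C 3.00, H 6.00, O 2.00
Empirical formula: C3H6O2
Empirical-formula mass = 74.08 g/mol; 370 ÷ 74.08 ≈ 5, so the molecular formula is C15H30O10.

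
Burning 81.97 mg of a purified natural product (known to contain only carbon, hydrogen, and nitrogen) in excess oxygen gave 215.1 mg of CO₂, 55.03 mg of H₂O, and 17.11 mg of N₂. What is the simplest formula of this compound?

mol C = 0.2151 g CO₂ ÷ 44.009 g/mol = 0.0048876 mol
mol H = 2 × 0.05503 g H₂O ÷ 18.015 g/mol = 0.0061094 mol
mol N = 2 × 0.01711 g N₂ ÷ 28.014 g/mol = 0.0012215 mol
Divide by the smallest (0.0012215 mol): C 4.001, H 5.001, N 1.000

C4H5N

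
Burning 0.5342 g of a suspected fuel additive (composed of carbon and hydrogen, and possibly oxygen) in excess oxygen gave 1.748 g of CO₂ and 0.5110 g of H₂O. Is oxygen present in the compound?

mol C = 1.748 g CO₂ ÷ 44.009 g/mol = 0.039719 mol
mol H = 2 × 0.5110 g H₂O ÷ 18.015 g/mol = 0.056731 mol
C and H together account for 0.53425 g — essentially the entire 0.5342 g sample — so the compound contains no oxygen.

no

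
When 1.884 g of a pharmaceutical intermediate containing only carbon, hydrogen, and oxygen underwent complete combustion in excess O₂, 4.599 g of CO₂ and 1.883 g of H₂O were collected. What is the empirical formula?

mol C = 4.599 g CO₂ ÷ 44.009 g/mol = 0.10450 mol
mol H = 2 × 1.883 g H₂O ÷ 18.015 g/mol = 0.20905 mol
mass O = 1.884 − (1.2552 + 0.21072) = 0.41811 g → mol O = 0.41811 ÷ 15.999 = 0.026134 mol
Divide by the smallest (0.026134 mol): C 3.999, H 7.999, O 1.000

C4H8O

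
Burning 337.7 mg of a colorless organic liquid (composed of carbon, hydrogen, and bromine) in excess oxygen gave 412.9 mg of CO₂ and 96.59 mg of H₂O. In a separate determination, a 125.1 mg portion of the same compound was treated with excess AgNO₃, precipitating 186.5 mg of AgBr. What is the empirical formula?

mol C = 0.4129 g CO₂ ÷ 44.009 g/mol = 0.0093822 mol
mol H = 2 × 0.09659 g H₂O ÷ 18.015 g/mol = 0.010723 mol
From the AgBr data: mol Br per gram of compound = (0.1865 ÷ 187.772) ÷ 0.1251 = 0.0079395 mol/g, so in the 0.3377 g combustion sample mol Br = 0.0026812 mol
Divide by the smallest (0.0026812 mol): C 3.499, H 4.000, Br 1.000
Multiplying each by 2 gives whole numbers: C 7.00, H 8.00, Br 2.00

C7H8Br2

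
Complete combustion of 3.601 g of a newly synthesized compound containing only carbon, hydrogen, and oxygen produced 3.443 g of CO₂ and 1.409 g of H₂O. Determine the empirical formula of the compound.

CH2O2

mol C = 3.443 g CO₂ ÷ 44.009 g/mol = 0.078234 mol
mol H = 2 × 1.409 g H₂O ÷ 18.015 g/mol = 0.15643 mol
mass O = 3.601 − (0.93967 + 0.15768) = 2.5037 g → mol O = 2.5037 ÷ 15.999 = 0.15649 mol
Divide by the smallest (0.078234 mol): C 1.000, H 1.999, O 2.000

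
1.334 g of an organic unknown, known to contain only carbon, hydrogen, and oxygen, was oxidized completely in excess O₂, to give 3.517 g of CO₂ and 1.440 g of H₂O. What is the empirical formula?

C6H12O

mol C = 3.517 g CO₂ ÷ 44.009 g/mol = 0.079915 mol
mol H = 2 × 1.440 g H₂O ÷ 18.015 g/mol = 0.15987 mol
mass O = 1.334 − (0.95986 + 0.16115) = 0.21299 g → mol O = 0.21299 ÷ 15.999 = 0.013313 mol
Divide by the smallest (0.013313 mol): C 6.003, H 12.009, O 1.000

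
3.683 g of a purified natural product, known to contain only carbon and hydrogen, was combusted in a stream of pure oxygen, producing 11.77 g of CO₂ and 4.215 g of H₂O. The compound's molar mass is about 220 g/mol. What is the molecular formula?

C16H28

mol C = 11.77 g CO₂ ÷ 44.009 g/mol = 0.26745 mol
mol H = 2 × 4.215 g H₂O ÷ 18.015 g/mol = 0.46794 mol
Divide by the smallest (0.26745 mol): C 1.000, H 1.750
Multiplying each by 4 gives whole numbers: C 4.00, H 7.00
Empirical formula: C4H7
Empirical-formula mass = 55.10 g/mol; 220 ÷ 55.10 ≈ 4, so the molecular formula is C16H28.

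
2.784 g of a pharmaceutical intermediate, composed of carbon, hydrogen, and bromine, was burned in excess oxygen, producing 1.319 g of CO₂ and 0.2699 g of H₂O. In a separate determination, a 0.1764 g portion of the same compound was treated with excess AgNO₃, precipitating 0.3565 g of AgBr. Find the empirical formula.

CHBr

mol C = 1.319 g CO₂ ÷ 44.009 g/mol = 0.029971 mol
mol H = 2 × 0.2699 g H₂O ÷ 18.015 g/mol = 0.029964 mol
From the AgBr data: mol Br per gram of compound = (0.3565 ÷ 187.772) ÷ 0.1764 = 0.010763 mol/g, so in the 2.784 g combustion sample mol Br = 0.029964 mol
Divide by the smallest (0.029964 mol): C 1.000, H 1.000, Br 1.000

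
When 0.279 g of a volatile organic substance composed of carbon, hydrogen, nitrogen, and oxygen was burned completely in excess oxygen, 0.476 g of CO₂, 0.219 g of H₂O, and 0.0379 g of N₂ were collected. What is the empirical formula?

mol C = 0.476 g CO₂ ÷ 44.009 g/mol = 0.01082 mol
mol H = 2 × 0.219 g H₂O ÷ 18.015 g/mol = 0.02431 mol
mol N = 2 × 0.0379 g N₂ ÷ 28.014 g/mol = 0.002706 mol
mass O = 0.279 − (0.1299 + 0.02451 + 0.03790) = 0.08668 g → mol O = 0.08668 ÷ 15.999 = 0.005418 mol
Divide by the smallest (0.002706 mol): C 3.997, H 8.986, N 1.000, O 2.002

C4H9NO2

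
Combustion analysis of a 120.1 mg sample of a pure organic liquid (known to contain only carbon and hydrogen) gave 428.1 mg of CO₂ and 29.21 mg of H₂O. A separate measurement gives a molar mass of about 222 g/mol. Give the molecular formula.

C18H6

mol C = 0.4281 g CO₂ ÷ 44.009 g/mol = 0.0097276 mol
mol H = 2 × 0.02921 g H₂O ÷ 18.015 g/mol = 0.0032429 mol
Divide by the smallest (0.0032429 mol): C 3.000, H 1.000
Empirical formula: C3H
Empirical-formula mass = 37.04 g/mol; 222 ÷ 37.04 ≈ 6, so the molecular formula is C18H6.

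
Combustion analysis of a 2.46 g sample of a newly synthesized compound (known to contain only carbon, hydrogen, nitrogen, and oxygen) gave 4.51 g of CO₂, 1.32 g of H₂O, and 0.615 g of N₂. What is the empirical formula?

C7H10N3O2

mol C = 4.51 g CO₂ ÷ 44.009 g/mol = 0.1025 mol
mol H = 2 × 1.32 g H₂O ÷ 18.015 g/mol = 0.1465 mol
mol N = 2 × 0.615 g N₂ ÷ 28.014 g/mol = 0.04391 mol
mass O = 2.46 − (1.231 + 0.1477 + 0.6150) = 0.4664 g → mol O = 0.4664 ÷ 15.999 = 0.02915 mol
Divide by the smallest (0.02915 mol): C 3.515, H 5.027, N 1.506, O 1.000
Multiplying each by 2 gives whole numbers: C 7.03, H 10.05, N 3.01, O 2.00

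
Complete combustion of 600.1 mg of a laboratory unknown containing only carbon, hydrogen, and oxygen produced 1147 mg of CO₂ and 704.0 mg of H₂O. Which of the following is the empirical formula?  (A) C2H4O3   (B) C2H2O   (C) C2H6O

(C) C2H6O

mol C = 1.147 g CO₂ ÷ 44.009 g/mol = 0.026063 mol
mol H = 2 × 0.7040 g H₂O ÷ 18.015 g/mol = 0.078157 mol
mass O = 0.6001 − (0.31304 + 0.078782) = 0.20828 g → mol O = 0.20828 ÷ 15.999 = 0.013018 mol
Divide by the smallest (0.013018 mol): C 2.002, H 6.004, O 1.000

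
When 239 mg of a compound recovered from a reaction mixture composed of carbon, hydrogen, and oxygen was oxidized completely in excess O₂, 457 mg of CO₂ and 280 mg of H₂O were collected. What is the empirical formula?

C2H6O

mol C = 0.457 g CO₂ ÷ 44.009 g/mol = 0.01038 mol
mol H = 2 × 0.280 g H₂O ÷ 18.015 g/mol = 0.03109 mol
mass O = 0.239 − (0.1247 + 0.03133) = 0.08294 g → mol O = 0.08294 ÷ 15.999 = 0.005184 mol
Divide by the smallest (0.005184 mol): C 2.003, H 5.996, O 1.000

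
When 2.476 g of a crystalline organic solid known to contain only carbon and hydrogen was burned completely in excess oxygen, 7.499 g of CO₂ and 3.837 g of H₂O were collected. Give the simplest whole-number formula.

C2H5

mol C = 7.499 g CO₂ ÷ 44.009 g/mol = 0.17040 mol
mol H = 2 × 3.837 g H₂O ÷ 18.015 g/mol = 0.42598 mol
Divide by the smallest (0.17040 mol): C 1.000, H 2.500
Multiplying each by 2 gives whole numbers: C 2.00, H 5.00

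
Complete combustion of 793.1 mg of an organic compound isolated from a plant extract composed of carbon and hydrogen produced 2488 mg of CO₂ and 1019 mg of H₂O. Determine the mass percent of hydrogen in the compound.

mol C = 2.488 g CO₂ ÷ 44.009 g/mol = 0.056534 mol
mol H = 2 × 1.019 g H₂O ÷ 18.015 g/mol = 0.11313 mol
mass % H = 0.11403 g ÷ 0.7931 g × 100%

14.38%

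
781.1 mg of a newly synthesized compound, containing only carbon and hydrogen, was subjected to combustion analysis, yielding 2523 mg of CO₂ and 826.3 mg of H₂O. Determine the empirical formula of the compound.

mol C = 2.523 g CO₂ ÷ 44.009 g/mol = 0.057329 mol
mol H = 2 × 0.8263 g H₂O ÷ 18.015 g/mol = 0.091735 mol
Divide by the smallest (0.057329 mol): C 1.000, H 1.600
Multiplying each by 5 gives whole numbers: C 5.00, H 8.00

C5H8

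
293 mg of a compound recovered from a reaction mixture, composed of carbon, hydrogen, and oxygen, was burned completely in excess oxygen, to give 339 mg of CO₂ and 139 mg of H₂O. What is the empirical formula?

mol C = 0.339 g CO₂ ÷ 44.009 g/mol = 0.007703 mol
mol H = 2 × 0.139 g H₂O ÷ 18.015 g/mol = 0.01543 mol
mass O = 0.293 − (0.09252 + 0.01556) = 0.1849 g → mol O = 0.1849 ÷ 15.999 = 0.01156 mol
Divide by the smallest (0.007703 mol): C 1.000, H 2.003, O 1.501
Multiplying each by 2 gives whole numbers: C 2.00, H 4.01, O 3.00

C2H4O3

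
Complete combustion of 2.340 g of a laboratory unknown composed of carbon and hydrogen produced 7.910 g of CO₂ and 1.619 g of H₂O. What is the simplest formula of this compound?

mol C = 7.910 g CO₂ ÷ 44.009 g/mol = 0.17974 mol
mol H = 2 × 1.619 g H₂O ÷ 18.015 g/mol = 0.17974 mol
Divide by the smallest (0.17974 mol): C 1.000, H 1.000

CH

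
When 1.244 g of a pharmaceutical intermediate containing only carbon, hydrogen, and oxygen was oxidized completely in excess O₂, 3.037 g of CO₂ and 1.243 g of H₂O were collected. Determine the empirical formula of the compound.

mol C = 3.037 g CO₂ ÷ 44.009 g/mol = 0.069009 mol
mol H = 2 × 1.243 g H₂O ÷ 18.015 g/mol = 0.13800 mol
mass O = 1.244 − (0.82886 + 0.13910) = 0.27604 g → mol O = 0.27604 ÷ 15.999 = 0.017253 mol
Divide by the smallest (0.017253 mol): C 4.000, H 7.998, O 1.000

C4H8O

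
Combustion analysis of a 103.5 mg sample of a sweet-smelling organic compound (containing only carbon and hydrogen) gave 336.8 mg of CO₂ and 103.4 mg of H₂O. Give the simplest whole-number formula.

C2H3

mol C = 0.3368 g CO₂ ÷ 44.009 g/mol = 0.0076530 mol
mol H = 2 × 0.1034 g H₂O ÷ 18.015 g/mol = 0.011479 mol
Divide by the smallest (0.0076530 mol): C 1.000, H 1.500
Multiplying each by 2 gives whole numbers: C 2.00, H 3.00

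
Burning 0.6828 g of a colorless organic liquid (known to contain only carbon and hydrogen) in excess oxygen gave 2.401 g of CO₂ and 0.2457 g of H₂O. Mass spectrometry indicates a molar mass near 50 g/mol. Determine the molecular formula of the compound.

mol C = 2.401 g CO₂ ÷ 44.009 g/mol = 0.054557 mol
mol H = 2 × 0.2457 g H₂O ÷ 18.015 g/mol = 0.027277 mol
Divide by the smallest (0.027277 mol): C 2.000, H 1.000
Empirical formula: C2H
Empirical-formula mass = 25.03 g/mol; 50 ÷ 25.03 ≈ 2, so the molecular formula is C4H2.

C4H2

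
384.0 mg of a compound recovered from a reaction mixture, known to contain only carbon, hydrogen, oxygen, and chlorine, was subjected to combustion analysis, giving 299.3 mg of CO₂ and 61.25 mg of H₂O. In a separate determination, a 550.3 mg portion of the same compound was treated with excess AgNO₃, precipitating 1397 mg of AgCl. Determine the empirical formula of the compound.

C2H2Cl2O

mol C = 0.2993 g CO₂ ÷ 44.009 g/mol = 0.0068009 mol
mol H = 2 × 0.06125 g H₂O ÷ 18.015 g/mol = 0.0067999 mol
From the AgCl data: mol Cl per gram of compound = (1.397 ÷ 143.318) ÷ 0.5503 = 0.017713 mol/g, so in the 0.3840 g combustion sample mol Cl = 0.0068019 mol
mass O = 0.3840 − (0.081685 + 0.0068543 + 0.24113) = 0.054335 g → mol O = 0.054335 ÷ 15.999 = 0.0033961 mol
Divide by the smallest (0.0033961 mol): C 2.003, H 2.002, Cl 2.003, O 1.000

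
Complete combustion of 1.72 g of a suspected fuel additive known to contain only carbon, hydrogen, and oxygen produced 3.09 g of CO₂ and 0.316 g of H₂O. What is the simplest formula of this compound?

mol C = 3.09 g CO₂ ÷ 44.009 g/mol = 0.07021 mol
mol H = 2 × 0.316 g H₂O ÷ 18.015 g/mol = 0.03508 mol
mass O = 1.72 − (0.8433 + 0.03536) = 0.8413 g → mol O = 0.8413 ÷ 15.999 = 0.05259 mol
Divide by the smallest (0.03508 mol): C 2.001, H 1.000, O 1.499
Multiplying each by 2 gives whole numbers: C 4.00, H 2.00, O 3.00

C4H2O3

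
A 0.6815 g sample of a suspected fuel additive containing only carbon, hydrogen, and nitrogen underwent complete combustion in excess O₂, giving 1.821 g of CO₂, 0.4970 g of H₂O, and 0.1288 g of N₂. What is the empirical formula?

mol C = 1.821 g CO₂ ÷ 44.009 g/mol = 0.041378 mol
mol H = 2 × 0.4970 g H₂O ÷ 18.015 g/mol = 0.055176 mol
mol N = 2 × 0.1288 g N₂ ÷ 28.014 g/mol = 0.0091954 mol
Divide by the smallest (0.0091954 mol): C 4.500, H 6.000, N 1.000
Multiplying each by 2 gives whole numbers: C 9.00, H 12.00, N 2.00

C9H12N2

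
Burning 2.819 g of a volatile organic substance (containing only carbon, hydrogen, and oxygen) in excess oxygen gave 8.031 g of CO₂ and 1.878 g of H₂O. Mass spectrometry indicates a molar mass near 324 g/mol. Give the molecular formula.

C21H24O3

mol C = 8.031 g CO₂ ÷ 44.009 g/mol = 0.18249 mol
mol H = 2 × 1.878 g H₂O ÷ 18.015 g/mol = 0.20849 mol
mass O = 2.819 − (2.1918 + 0.21016) = 0.41701 g → mol O = 0.41701 ÷ 15.999 = 0.026065 mol
Divide by the smallest (0.026065 mol): C 7.001, H 7.999, O 1.000
Empirical formula: C7H8O
Empirical-formula mass = 108.14 g/mol; 324 ÷ 108.14 ≈ 3, so the molecular formula is C21H24O3.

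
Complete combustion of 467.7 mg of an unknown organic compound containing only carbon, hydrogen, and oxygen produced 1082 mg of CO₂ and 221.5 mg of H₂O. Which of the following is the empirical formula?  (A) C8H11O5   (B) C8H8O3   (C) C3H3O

mol C = 1.082 g CO₂ ÷ 44.009 g/mol = 0.024586 mol
mol H = 2 × 0.2215 g H₂O ÷ 18.015 g/mol = 0.024591 mol
mass O = 0.4677 − (0.29530 + 0.024787) = 0.14761 g → mol O = 0.14761 ÷ 15.999 = 0.0092263 mol
Divide by the smallest (0.0092263 mol): C 2.665, H 2.665, O 1.000
Multiplying each by 3 gives whole numbers: C 7.99, H 8.00, O 3.00

(B) C8H8O3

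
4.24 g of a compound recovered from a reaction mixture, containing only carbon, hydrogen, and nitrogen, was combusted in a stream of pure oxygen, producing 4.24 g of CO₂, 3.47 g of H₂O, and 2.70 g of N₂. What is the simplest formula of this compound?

CH4N2

mol C = 4.24 g CO₂ ÷ 44.009 g/mol = 0.09634 mol
mol H = 2 × 3.47 g H₂O ÷ 18.015 g/mol = 0.3852 mol
mol N = 2 × 2.70 g N₂ ÷ 28.014 g/mol = 0.1928 mol
Divide by the smallest (0.09634 mol): C 1.000, H 3.999, N 2.001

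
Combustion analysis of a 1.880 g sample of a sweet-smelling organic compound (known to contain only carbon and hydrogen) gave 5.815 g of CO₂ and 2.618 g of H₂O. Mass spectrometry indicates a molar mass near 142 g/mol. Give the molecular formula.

mol C = 5.815 g CO₂ ÷ 44.009 g/mol = 0.13213 mol
mol H = 2 × 2.618 g H₂O ÷ 18.015 g/mol = 0.29065 mol
Divide by the smallest (0.13213 mol): C 1.000, H 2.200
Multiplying each by 5 gives whole numbers: C 5.00, H 11.00
Empirical formula: C5H11
Empirical-formula mass = 71.14 g/mol; 142 ÷ 71.14 ≈ 2, so the molecular formula is C10H22.

C10H22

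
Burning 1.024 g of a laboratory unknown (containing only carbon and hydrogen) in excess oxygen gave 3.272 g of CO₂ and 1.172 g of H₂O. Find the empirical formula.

mol C = 3.272 g CO₂ ÷ 44.009 g/mol = 0.074348 mol
mol H = 2 × 1.172 g H₂O ÷ 18.015 g/mol = 0.13011 mol
Divide by the smallest (0.074348 mol): C 1.000, H 1.750
Multiplying each by 4 gives whole numbers: C 4.00, H 7.00

C4H7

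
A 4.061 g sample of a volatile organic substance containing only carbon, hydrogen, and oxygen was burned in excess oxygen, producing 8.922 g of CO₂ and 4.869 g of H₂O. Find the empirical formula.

mol C = 8.922 g CO₂ ÷ 44.009 g/mol = 0.20273 mol
mol H = 2 × 4.869 g H₂O ÷ 18.015 g/mol = 0.54055 mol
mass O = 4.061 − (2.4350 + 0.54487) = 1.0811 g → mol O = 1.0811 ÷ 15.999 = 0.067574 mol
Divide by the smallest (0.067574 mol): C 3.000, H 7.999, O 1.000

C3H8O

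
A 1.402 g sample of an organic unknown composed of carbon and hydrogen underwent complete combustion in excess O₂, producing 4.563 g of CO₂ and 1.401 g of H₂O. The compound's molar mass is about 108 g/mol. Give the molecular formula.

C8H12

mol C = 4.563 g CO₂ ÷ 44.009 g/mol = 0.10368 mol
mol H = 2 × 1.401 g H₂O ÷ 18.015 g/mol = 0.15554 mol
Divide by the smallest (0.10368 mol): C 1.000, H 1.500
Multiplying each by 2 gives whole numbers: C 2.00, H 3.00
Empirical formula: C2H3
Empirical-formula mass = 27.05 g/mol; 108 ÷ 27.05 ≈ 4, so the molecular formula is C8H12.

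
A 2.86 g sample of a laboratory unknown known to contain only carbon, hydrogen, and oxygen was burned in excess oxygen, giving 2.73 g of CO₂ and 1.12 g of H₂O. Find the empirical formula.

CH2O2

mol C = 2.73 g CO₂ ÷ 44.009 g/mol = 0.06203 mol
mol H = 2 × 1.12 g H₂O ÷ 18.015 g/mol = 0.1243 mol
mass O = 2.86 − (0.7451 + 0.1253) = 1.990 g → mol O = 1.990 ÷ 15.999 = 0.1244 mol
Divide by the smallest (0.06203 mol): C 1.000, H 2.004, O 2.005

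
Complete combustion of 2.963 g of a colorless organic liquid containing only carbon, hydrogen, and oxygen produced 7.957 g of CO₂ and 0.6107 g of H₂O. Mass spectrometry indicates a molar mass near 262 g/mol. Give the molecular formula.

mol C = 7.957 g CO₂ ÷ 44.009 g/mol = 0.18080 mol
mol H = 2 × 0.6107 g H₂O ÷ 18.015 g/mol = 0.067799 mol
mass O = 2.963 − (2.1716 + 0.068341) = 0.72302 g → mol O = 0.72302 ÷ 15.999 = 0.045192 mol
Divide by the smallest (0.045192 mol): C 4.001, H 1.500, O 1.000
Multiplying each by 2 gives whole numbers: C 8.00, H 3.00, O 2.00
Empirical formula: C8H3O2
Empirical-formula mass = 131.11 g/mol; 262 ÷ 131.11 ≈ 2, so the molecular formula is C16H6O4.

C16H6O4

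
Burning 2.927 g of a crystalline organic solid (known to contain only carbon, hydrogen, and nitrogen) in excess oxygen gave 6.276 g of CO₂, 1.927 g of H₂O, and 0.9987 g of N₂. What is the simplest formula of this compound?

C2H3N

mol C = 6.276 g CO₂ ÷ 44.009 g/mol = 0.14261 mol
mol H = 2 × 1.927 g H₂O ÷ 18.015 g/mol = 0.21393 mol
mol N = 2 × 0.9987 g N₂ ÷ 28.014 g/mol = 0.071300 mol
Divide by the smallest (0.071300 mol): C 2.000, H 3.000, N 1.000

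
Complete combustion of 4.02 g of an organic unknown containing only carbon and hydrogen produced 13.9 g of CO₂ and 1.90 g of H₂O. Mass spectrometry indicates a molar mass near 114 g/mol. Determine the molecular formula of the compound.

C9H6

mol C = 13.9 g CO₂ ÷ 44.009 g/mol = 0.3158 mol
mol H = 2 × 1.90 g H₂O ÷ 18.015 g/mol = 0.2109 mol
Divide by the smallest (0.2109 mol): C 1.497, H 1.000
Multiplying each by 2 gives whole numbers: C 2.99, H 2.00
Empirical formula: C3H2
Empirical-formula mass = 38.05 g/mol; 114 ÷ 38.05 ≈ 3, so the molecular formula is C9H6.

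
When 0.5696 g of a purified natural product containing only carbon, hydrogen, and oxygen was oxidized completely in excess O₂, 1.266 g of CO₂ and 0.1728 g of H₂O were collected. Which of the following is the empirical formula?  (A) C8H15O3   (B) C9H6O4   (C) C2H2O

(B) C9H6O4

mol C = 1.266 g CO₂ ÷ 44.009 g/mol = 0.028767 mol
mol H = 2 × 0.1728 g H₂O ÷ 18.015 g/mol = 0.019184 mol
mass O = 0.5696 − (0.34552 + 0.019337) = 0.20474 g → mol O = 0.20474 ÷ 15.999 = 0.012797 mol
Divide by the smallest (0.012797 mol): C 2.248, H 1.499, O 1.000
Multiplying each by 4 gives whole numbers: C 8.99, H 6.00, O 4.00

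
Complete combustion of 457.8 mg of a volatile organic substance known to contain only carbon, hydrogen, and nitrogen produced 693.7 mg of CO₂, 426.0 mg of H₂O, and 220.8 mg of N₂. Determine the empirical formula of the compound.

CH3N

mol C = 0.6937 g CO₂ ÷ 44.009 g/mol = 0.015763 mol
mol H = 2 × 0.4260 g H₂O ÷ 18.015 g/mol = 0.047294 mol
mol N = 2 × 0.2208 g N₂ ÷ 28.014 g/mol = 0.015764 mol
Divide by the smallest (0.015763 mol): C 1.000, H 3.000, N 1.000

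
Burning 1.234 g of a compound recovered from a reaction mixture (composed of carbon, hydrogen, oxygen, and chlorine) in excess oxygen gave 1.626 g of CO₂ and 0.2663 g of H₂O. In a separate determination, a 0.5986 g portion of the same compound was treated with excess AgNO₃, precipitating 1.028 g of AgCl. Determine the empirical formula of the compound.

mol C = 1.626 g CO₂ ÷ 44.009 g/mol = 0.036947 mol
mol H = 2 × 0.2663 g H₂O ÷ 18.015 g/mol = 0.029564 mol
From the AgCl data: mol Cl per gram of compound = (1.028 ÷ 143.318) ÷ 0.5986 = 0.011983 mol/g, so in the 1.234 g combustion sample mol Cl = 0.014787 mol
mass O = 1.234 − (0.44377 + 0.029801 + 0.52419) = 0.23624 g → mol O = 0.23624 ÷ 15.999 = 0.014766 mol
Divide by the smallest (0.014766 mol): C 2.502, H 2.002, Cl 1.001, O 1.000
Multiplying each by 2 gives whole numbers: C 5.00, H 4.00, Cl 2.00, O 2.00

C5H4Cl2O2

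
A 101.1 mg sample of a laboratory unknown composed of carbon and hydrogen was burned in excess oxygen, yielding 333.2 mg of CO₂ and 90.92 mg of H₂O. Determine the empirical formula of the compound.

C3H4

mol C = 0.3332 g CO₂ ÷ 44.009 g/mol = 0.0075712 mol
mol H = 2 × 0.09092 g H₂O ÷ 18.015 g/mol = 0.010094 mol
Divide by the smallest (0.0075712 mol): C 1.000, H 1.333
Multiplying each by 3 gives whole numbers: C 3.00, H 4.00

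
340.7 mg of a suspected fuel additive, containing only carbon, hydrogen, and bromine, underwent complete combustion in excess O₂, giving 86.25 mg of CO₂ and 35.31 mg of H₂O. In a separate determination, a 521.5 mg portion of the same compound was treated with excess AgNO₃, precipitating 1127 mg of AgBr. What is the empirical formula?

mol C = 0.08625 g CO₂ ÷ 44.009 g/mol = 0.0019598 mol
mol H = 2 × 0.03531 g H₂O ÷ 18.015 g/mol = 0.0039201 mol
From the AgBr data: mol Br per gram of compound = (1.127 ÷ 187.772) ÷ 0.5215 = 0.011509 mol/g, so in the 0.3407 g combustion sample mol Br = 0.0039211 mol
Divide by the smallest (0.0019598 mol): C 1.000, H 2.000, Br 2.001

CH2Br2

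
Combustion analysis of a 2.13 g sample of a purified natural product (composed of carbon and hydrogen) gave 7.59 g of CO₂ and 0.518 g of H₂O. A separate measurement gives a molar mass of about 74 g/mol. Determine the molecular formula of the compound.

mol C = 7.59 g CO₂ ÷ 44.009 g/mol = 0.1725 mol
mol H = 2 × 0.518 g H₂O ÷ 18.015 g/mol = 0.05751 mol
Divide by the smallest (0.05751 mol): C 2.999, H 1.000
Empirical formula: C3H
Empirical-formula mass = 37.04 g/mol; 74 ÷ 37.04 ≈ 2, so the molecular formula is C6H2.

C6H2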